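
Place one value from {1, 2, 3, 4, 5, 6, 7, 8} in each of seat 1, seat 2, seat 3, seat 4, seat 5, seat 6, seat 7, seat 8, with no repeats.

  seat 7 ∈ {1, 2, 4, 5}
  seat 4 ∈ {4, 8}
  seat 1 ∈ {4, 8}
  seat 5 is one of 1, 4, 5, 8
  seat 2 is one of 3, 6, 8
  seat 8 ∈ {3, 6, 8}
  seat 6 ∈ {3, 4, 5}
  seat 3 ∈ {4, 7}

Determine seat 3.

The 8 variables draw from only 8 values {1, 2, 3, 4, 5, 6, 7, 8}, so each is used; only seat 7 can be 2, hence seat 7 = 2.
The 7 still-open variables draw from only 7 values {1, 3, 4, 5, 6, 7, 8}, so each is used; only seat 5 can be 1, hence seat 5 = 1.
Among the 6 still-open variables, 5 fits only seat 6 (and all 6 values in {3, 4, 5, 6, 7, 8} must be used), so seat 6 = 5.
Among the 5 still-open variables, 7 fits only seat 3 (and all 5 values in {3, 4, 6, 7, 8} must be used), so seat 3 = 7.

7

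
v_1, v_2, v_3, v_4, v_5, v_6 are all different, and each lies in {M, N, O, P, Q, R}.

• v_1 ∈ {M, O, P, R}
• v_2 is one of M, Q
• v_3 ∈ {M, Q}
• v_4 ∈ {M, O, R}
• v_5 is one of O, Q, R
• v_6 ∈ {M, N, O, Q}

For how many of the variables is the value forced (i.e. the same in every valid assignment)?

The 6 variables together cover exactly {M, N, O, P, Q, R} — 6 values for 6 variables — and N appears only in v_6's list, so v_6 = N.
Among the 5 still-open variables, P fits only v_1 (and all 5 values in {M, O, P, Q, R} must be used), so v_1 = P.
v_2 and v_3 between them cover only {M, Q} — a naked pair. Remove those values from v_4, v_5.
Determined: v_1=P, v_6=N. The other variables each still have more than one consistent value. That makes 2.

2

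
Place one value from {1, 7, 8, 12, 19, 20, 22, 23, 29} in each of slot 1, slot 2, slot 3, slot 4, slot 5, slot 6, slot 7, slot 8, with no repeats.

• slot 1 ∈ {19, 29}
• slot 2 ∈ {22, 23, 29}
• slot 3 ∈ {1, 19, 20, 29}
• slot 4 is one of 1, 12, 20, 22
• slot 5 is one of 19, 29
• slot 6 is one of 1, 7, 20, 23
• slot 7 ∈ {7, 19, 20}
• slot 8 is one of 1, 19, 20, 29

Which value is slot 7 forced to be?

7

The 8 variables together cover exactly {1, 7, 12, 19, 20, 22, 23, 29} — 8 values for 8 variables — and 12 appears only in slot 4's list, so slot 4 = 12.
Among the 7 still-open variables, 22 fits only slot 2 (and all 7 values in {1, 7, 19, 20, 22, 23, 29} must be used), so slot 2 = 22.
The 6 still-open variables draw from only 6 values {1, 7, 19, 20, 23, 29}, so each is used; only slot 6 can be 23, hence slot 6 = 23.
The 5 still-open variables draw from only 5 values {1, 7, 19, 20, 29}, so each is used; only slot 7 can be 7, hence slot 7 = 7.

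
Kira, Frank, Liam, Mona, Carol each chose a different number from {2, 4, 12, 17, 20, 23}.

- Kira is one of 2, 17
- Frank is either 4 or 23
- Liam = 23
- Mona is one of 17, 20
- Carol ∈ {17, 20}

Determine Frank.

4

Liam has just one choice, so Liam = 23. Strike 23 from Frank.
So Frank = 4.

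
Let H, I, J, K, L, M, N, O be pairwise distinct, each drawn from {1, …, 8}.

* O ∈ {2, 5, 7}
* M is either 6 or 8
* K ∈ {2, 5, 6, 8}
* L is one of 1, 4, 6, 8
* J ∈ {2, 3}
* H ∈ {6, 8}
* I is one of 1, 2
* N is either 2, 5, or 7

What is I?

Among the 8 variables, 3 fits only J (and all 8 values in {1, 2, 3, 4, 5, 6, 7, 8} must be used), so J = 3.
The 7 still-open variables together cover exactly {1, 2, 4, 5, 6, 7, 8} — 7 values for 7 variables — and 4 appears only in L's list, so L = 4.
The 6 still-open variables together cover exactly {1, 2, 5, 6, 7, 8} — 6 values for 6 variables — and 1 appears only in I's list, so I = 1.

1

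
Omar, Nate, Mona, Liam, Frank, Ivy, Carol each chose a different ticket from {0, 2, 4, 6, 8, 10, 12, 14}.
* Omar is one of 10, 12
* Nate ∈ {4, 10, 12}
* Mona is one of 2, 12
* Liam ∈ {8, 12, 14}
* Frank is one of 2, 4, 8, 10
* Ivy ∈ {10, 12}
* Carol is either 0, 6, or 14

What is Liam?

14

The 2 variables Omar and Ivy are confined to {10, 12}, which locks those values in; drop them from Nate, Mona, Liam, Frank.
Nate must be 4 (only option left). So Frank can't be 4.
Mona must be 2 (only option left). So Frank can't be 2.
That leaves Frank = 8. So Liam can't be 8.
So Liam = 14.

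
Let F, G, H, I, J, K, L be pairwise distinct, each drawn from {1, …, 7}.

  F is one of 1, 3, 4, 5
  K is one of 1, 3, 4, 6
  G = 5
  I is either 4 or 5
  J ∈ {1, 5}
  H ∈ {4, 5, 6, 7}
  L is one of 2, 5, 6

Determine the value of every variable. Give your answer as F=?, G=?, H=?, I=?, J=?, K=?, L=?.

F=3, G=5, H=7, I=4, J=1, K=6, L=2

G has just one choice, so G = 5. So F, H, I, J, L can't be 5.
I has just one choice, so I = 4. Eliminate 4 elsewhere: F, H, K.
J must be 1 (only option left). Eliminate 1 elsewhere: F, K.
F must be 3 (only option left). Strike 3 from K.
K must be 6 (only option left). Remove 6 from H, L.
L's domain is down to {2}, so L = 2.
H must be 7 (only option left).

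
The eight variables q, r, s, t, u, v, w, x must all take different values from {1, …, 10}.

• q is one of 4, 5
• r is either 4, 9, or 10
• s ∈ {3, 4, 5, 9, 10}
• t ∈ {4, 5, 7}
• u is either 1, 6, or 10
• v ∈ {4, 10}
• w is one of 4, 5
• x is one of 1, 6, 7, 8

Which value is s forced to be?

3

q and w share exactly the 2 values {4, 5}; by pigeonhole those values go to them, so strike 4, 5 from r, s, t, v.
t must be 7 (only option left). So x can't be 7.
v's domain is down to {10}, so v = 10. Strike 10 from r, s, u.
That leaves r = 9. So s can't be 9.
So s = 3.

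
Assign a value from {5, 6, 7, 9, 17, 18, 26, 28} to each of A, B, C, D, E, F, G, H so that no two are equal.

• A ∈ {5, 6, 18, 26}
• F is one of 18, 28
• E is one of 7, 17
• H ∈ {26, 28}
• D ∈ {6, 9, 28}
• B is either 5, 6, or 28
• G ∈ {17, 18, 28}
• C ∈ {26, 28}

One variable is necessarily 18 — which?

The 8 variables draw from only 8 values {5, 6, 7, 9, 17, 18, 26, 28}, so each is used; only E can be 7, hence E = 7.
The 7 still-open variables together cover exactly {5, 6, 9, 17, 18, 26, 28} — 7 values for 7 variables — and 9 appears only in D's list, so D = 9.
The 6 still-open variables draw from only 6 values {5, 6, 17, 18, 26, 28}, so each is used; only G can be 17, hence G = 17.
The 2 variables C and H are confined to {26, 28}, which locks those values in; drop them from A, B, F.
So 18 goes to F.

F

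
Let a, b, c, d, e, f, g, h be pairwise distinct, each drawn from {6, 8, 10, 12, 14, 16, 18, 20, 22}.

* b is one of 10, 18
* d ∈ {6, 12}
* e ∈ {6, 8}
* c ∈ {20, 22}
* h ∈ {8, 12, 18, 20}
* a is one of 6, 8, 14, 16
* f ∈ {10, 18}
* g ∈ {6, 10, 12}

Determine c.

b and f between them cover only {10, 18} — a naked pair. Remove those values from g, h.
d and g between them cover only {6, 12} — a naked pair. Remove those values from a, e, h.
e has just one choice, so e = 8. So a, h can't be 8.
h has just one choice, so h = 20. So c can't be 20.
So c = 22.

22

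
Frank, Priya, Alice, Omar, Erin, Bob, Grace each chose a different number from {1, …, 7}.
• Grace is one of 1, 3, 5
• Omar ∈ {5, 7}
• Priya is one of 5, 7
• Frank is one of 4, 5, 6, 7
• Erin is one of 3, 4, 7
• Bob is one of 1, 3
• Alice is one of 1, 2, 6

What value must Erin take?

4

The 7 variables together cover exactly {1, 2, 3, 4, 5, 6, 7} — 7 values for 7 variables — and 2 appears only in Alice's list, so Alice = 2.
The 6 still-open variables together cover exactly {1, 3, 4, 5, 6, 7} — 6 values for 6 variables — and 6 appears only in Frank's list, so Frank = 6.
Among the 5 still-open variables, 4 fits only Erin (and all 5 values in {1, 3, 4, 5, 7} must be used), so Erin = 4.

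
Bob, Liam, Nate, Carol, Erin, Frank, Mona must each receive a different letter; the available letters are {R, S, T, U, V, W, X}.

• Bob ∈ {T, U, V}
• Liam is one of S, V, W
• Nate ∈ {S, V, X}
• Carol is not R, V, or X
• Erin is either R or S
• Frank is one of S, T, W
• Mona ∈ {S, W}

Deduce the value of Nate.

The 7 variables together cover exactly {R, S, T, U, V, W, X} — 7 values for 7 variables — and R appears only in Erin's list, so Erin = R.
The 6 still-open variables draw from only 6 values {S, T, U, V, W, X}, so each is used; only Nate can be X, hence Nate = X.

X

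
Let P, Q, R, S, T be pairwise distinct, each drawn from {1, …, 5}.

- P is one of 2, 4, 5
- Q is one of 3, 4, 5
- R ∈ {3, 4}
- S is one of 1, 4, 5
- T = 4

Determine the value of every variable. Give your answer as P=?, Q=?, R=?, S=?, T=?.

T has just one choice, so T = 4. Remove 4 from P, Q, R, S.
That leaves R = 3. Strike 3 from Q.
Q must be 5 (only option left). Remove 5 from P, S.
That leaves S = 1.
P has just one choice, so P = 2.

P=2, Q=5, R=3, S=1, T=4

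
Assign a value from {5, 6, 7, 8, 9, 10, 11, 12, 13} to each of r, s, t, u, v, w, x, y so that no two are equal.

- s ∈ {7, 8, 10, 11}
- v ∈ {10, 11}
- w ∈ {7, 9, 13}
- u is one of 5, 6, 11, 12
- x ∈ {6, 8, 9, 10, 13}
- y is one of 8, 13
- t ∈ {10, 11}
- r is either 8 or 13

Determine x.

6

r and y share exactly the 2 values {8, 13}; by pigeonhole those values go to them, so strike 8, 13 from s, w, x.
t and v share exactly the 2 values {10, 11}; by pigeonhole those values go to them, so strike 10, 11 from s, u, x.
s's domain is down to {7}, so s = 7. Strike 7 from w.
That leaves w = 9. Eliminate 9 elsewhere: x.
So x = 6.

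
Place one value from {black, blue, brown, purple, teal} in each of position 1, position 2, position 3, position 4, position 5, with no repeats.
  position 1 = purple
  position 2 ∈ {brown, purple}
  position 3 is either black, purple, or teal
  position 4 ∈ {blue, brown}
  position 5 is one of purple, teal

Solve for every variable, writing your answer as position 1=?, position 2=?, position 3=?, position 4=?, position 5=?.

position 1 has just one choice, so position 1 = purple. Remove purple from position 2, position 3, position 5.
position 2 must be brown (only option left). Eliminate brown elsewhere: position 4.
position 4 has just one choice, so position 4 = blue.
That leaves position 5 = teal. Strike teal from position 3.
position 3 must be black (only option left).

position 1=purple, position 2=brown, position 3=black, position 4=blue, position 5=teal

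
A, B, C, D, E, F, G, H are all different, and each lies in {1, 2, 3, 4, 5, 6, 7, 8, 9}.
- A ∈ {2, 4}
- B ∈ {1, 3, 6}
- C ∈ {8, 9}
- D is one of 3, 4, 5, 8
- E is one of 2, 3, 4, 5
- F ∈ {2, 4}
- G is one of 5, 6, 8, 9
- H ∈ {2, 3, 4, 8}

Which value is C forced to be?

Among the 8 variables, 1 fits only B (and all 8 values in {1, 2, 3, 4, 5, 6, 8, 9} must be used), so B = 1.
The 7 still-open variables together cover exactly {2, 3, 4, 5, 6, 8, 9} — 7 values for 7 variables — and 6 appears only in G's list, so G = 6.
The 6 still-open variables together cover exactly {2, 3, 4, 5, 8, 9} — 6 values for 6 variables — and 9 appears only in C's list, so C = 9.

9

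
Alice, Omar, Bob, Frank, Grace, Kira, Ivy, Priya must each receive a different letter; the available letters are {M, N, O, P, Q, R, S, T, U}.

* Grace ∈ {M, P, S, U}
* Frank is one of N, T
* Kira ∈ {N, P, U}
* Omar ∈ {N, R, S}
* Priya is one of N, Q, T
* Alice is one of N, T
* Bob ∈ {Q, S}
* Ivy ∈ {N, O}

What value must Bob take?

Alice and Frank share exactly the 2 values {N, T}; by pigeonhole those values go to them, so strike N, T from Omar, Kira, Ivy, Priya.
Ivy's domain is down to {O}, so Ivy = O.
Priya's domain is down to {Q}, so Priya = Q. Remove Q from Bob.
So Bob = S.

S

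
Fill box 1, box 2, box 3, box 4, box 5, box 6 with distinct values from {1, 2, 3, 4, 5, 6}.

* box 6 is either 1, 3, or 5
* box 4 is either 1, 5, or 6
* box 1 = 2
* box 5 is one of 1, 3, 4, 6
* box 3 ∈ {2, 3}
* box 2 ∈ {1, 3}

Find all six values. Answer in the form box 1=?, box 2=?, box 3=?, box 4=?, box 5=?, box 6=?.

box 1=2, box 2=1, box 3=3, box 4=6, box 5=4, box 6=5

box 1 must be 2 (only option left). Remove 2 from box 3.
That leaves box 3 = 3. Strike 3 from box 2, box 5, box 6.
box 2 has just one choice, so box 2 = 1. Remove 1 from box 4, box 5, box 6.
box 6 must be 5 (only option left). Eliminate 5 elsewhere: box 4.
box 4's domain is down to {6}, so box 4 = 6. Eliminate 6 elsewhere: box 5.
box 5 has just one choice, so box 5 = 4.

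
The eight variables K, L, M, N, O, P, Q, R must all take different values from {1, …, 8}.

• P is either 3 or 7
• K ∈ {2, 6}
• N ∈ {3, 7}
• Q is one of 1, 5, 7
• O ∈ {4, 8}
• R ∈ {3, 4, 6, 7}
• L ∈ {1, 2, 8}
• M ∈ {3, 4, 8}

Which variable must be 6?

The 8 variables together cover exactly {1, 2, 3, 4, 5, 6, 7, 8} — 8 values for 8 variables — and 5 appears only in Q's list, so Q = 5.
The 7 still-open variables together cover exactly {1, 2, 3, 4, 6, 7, 8} — 7 values for 7 variables — and 1 appears only in L's list, so L = 1.
The 6 still-open variables together cover exactly {2, 3, 4, 6, 7, 8} — 6 values for 6 variables — and 2 appears only in K's list, so K = 2.
The 5 still-open variables draw from only 5 values {3, 4, 6, 7, 8}, so each is used; only R can be 6, hence R = 6.

R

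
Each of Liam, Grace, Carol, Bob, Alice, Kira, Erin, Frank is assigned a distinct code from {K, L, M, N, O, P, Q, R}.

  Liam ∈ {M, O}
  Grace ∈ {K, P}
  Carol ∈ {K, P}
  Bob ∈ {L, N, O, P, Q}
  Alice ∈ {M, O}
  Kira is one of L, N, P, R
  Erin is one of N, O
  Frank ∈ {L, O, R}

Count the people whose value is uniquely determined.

2

The 8 variables together cover exactly {K, L, M, N, O, P, Q, R} — 8 values for 8 variables — and Q appears only in Bob's list, so Bob = Q.
Liam and Alice share exactly the 2 values {M, O}; by pigeonhole those values go to them, so strike M, O from Erin, Frank.
Erin's domain is down to {N}, so Erin = N. So Kira can't be N.
The 2 variables Grace and Carol are confined to {K, P}, which locks those values in; drop them from Kira.
Determined: Bob=Q, Erin=N. The other people each still have more than one consistent value. That makes 2.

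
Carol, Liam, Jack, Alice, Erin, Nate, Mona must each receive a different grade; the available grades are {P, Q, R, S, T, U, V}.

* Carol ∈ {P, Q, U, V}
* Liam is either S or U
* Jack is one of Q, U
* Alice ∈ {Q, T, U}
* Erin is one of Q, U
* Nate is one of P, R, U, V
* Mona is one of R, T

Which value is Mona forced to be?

R

The 7 variables draw from only 7 values {P, Q, R, S, T, U, V}, so each is used; only Liam can be S, hence Liam = S.
The 2 variables Jack and Erin are confined to {Q, U}, which locks those values in; drop them from Carol, Alice, Nate.
Alice has just one choice, so Alice = T. So Mona can't be T.
So Mona = R.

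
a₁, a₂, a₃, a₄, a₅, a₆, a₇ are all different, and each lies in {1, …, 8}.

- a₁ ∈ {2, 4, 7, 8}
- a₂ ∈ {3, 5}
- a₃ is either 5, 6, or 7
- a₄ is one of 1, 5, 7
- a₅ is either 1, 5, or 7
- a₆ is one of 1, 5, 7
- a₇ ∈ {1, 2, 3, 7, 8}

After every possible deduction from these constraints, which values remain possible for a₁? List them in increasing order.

2, 4, 8

a₄, a₅, a₆ share exactly the 3 values {1, 5, 7}; by pigeonhole those values go to them, so strike 1, 5, 7 from a₁, a₂, a₃, a₇.
a₂'s domain is down to {3}, so a₂ = 3. Strike 3 from a₇.
That leaves a₃ = 6.
No further eliminations apply; a₁ can still be any of 2, 4, 8.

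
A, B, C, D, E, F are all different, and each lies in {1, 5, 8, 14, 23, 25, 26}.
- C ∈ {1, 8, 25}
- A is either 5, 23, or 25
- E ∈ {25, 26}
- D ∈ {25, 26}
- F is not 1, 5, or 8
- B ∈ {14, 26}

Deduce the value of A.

5

The 2 variables D and E are confined to {25, 26}, which locks those values in; drop them from A, B, C, F.
B has just one choice, so B = 14. Eliminate 14 elsewhere: F.
F must be 23 (only option left). Remove 23 from A.
So A = 5.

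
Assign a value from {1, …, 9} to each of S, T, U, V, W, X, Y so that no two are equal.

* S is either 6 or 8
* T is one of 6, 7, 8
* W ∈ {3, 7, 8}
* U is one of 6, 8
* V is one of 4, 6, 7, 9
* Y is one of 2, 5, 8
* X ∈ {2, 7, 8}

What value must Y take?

The 2 variables S and U are confined to {6, 8}, which locks those values in; drop them from T, V, W, X, Y.
T has just one choice, so T = 7. Strike 7 from V, W, X.
W's domain is down to {3}, so W = 3.
X must be 2 (only option left). Strike 2 from Y.
So Y = 5.

5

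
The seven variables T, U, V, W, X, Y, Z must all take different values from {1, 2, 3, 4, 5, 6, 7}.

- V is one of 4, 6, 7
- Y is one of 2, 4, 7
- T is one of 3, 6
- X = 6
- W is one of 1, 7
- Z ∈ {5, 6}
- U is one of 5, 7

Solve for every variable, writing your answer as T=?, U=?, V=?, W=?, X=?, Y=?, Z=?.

X has just one choice, so X = 6. Eliminate 6 elsewhere: T, V, Z.
Z has just one choice, so Z = 5. Remove 5 from U.
That leaves T = 3.
That leaves U = 7. Remove 7 from V, W, Y.
That leaves V = 4. So Y can't be 4.
That leaves W = 1.
Y must be 2 (only option left).

T=3, U=7, V=4, W=1, X=6, Y=2, Z=5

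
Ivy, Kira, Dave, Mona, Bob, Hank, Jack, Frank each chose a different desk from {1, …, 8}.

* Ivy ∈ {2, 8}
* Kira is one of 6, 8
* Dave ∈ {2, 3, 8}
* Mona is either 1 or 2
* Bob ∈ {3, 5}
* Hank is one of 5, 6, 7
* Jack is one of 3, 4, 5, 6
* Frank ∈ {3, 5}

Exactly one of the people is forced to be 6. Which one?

Kira

The 8 variables together cover exactly {1, 2, 3, 4, 5, 6, 7, 8} — 8 values for 8 variables — and 1 appears only in Mona's list, so Mona = 1.
Among the 7 still-open variables, 4 fits only Jack (and all 7 values in {2, 3, 4, 5, 6, 7, 8} must be used), so Jack = 4.
The 6 still-open variables together cover exactly {2, 3, 5, 6, 7, 8} — 6 values for 6 variables — and 7 appears only in Hank's list, so Hank = 7.
Among the 5 still-open variables, 6 fits only Kira (and all 5 values in {2, 3, 5, 6, 8} must be used), so Kira = 6.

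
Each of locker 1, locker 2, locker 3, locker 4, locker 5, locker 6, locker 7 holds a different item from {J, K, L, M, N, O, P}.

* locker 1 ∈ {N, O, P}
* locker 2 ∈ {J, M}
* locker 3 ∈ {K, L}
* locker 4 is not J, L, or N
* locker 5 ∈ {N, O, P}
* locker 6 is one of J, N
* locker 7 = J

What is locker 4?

locker 7 has just one choice, so locker 7 = J. So locker 2, locker 6 can't be J.
That leaves locker 2 = M. Strike M from locker 4.
locker 6 must be N (only option left). Remove N from locker 1, locker 5.
Among the 4 still-open variables, L fits only locker 3 (and all 4 values in {K, L, O, P} must be used), so locker 3 = L.
The 3 still-open variables together cover exactly {K, O, P} — 3 values for 3 variables — and K appears only in locker 4's list, so locker 4 = K.

K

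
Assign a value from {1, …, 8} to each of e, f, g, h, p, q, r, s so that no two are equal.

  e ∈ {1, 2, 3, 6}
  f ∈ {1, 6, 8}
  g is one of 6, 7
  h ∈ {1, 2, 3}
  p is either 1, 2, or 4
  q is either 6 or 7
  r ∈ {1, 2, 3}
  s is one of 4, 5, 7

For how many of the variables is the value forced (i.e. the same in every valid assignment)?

3

Among the 8 variables, 5 fits only s (and all 8 values in {1, 2, 3, 4, 5, 6, 7, 8} must be used), so s = 5.
The 7 still-open variables draw from only 7 values {1, 2, 3, 4, 6, 7, 8}, so each is used; only p can be 4, hence p = 4.
Among the 6 still-open variables, 8 fits only f (and all 6 values in {1, 2, 3, 6, 7, 8} must be used), so f = 8.
g and q share exactly the 2 values {6, 7}; by pigeonhole those values go to them, so strike 6, 7 from e.
Determined: f=8, p=4, s=5. The other variables each still have more than one consistent value. That makes 3.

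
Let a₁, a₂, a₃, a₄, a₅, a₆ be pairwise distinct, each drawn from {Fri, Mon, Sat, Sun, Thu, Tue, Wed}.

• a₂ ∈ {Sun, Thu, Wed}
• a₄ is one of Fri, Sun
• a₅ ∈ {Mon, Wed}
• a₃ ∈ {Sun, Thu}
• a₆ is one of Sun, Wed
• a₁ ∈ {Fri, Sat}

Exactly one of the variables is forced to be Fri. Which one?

a₄

The 6 variables together cover exactly {Fri, Mon, Sat, Sun, Thu, Wed} — 6 values for 6 variables — and Mon appears only in a₅'s list, so a₅ = Mon.
The 5 still-open variables together cover exactly {Fri, Sat, Sun, Thu, Wed} — 5 values for 5 variables — and Sat appears only in a₁'s list, so a₁ = Sat.
The 4 still-open variables together cover exactly {Fri, Sun, Thu, Wed} — 4 values for 4 variables — and Fri appears only in a₄'s list, so a₄ = Fri.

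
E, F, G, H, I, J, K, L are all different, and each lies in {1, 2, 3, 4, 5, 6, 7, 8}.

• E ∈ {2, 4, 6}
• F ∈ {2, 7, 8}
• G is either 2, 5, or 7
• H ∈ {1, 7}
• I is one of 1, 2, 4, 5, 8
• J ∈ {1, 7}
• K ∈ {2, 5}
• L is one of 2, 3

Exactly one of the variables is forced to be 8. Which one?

F

The 8 variables draw from only 8 values {1, 2, 3, 4, 5, 6, 7, 8}, so each is used; only L can be 3, hence L = 3.
Among the 7 still-open variables, 6 fits only E (and all 7 values in {1, 2, 4, 5, 6, 7, 8} must be used), so E = 6.
Among the 6 still-open variables, 4 fits only I (and all 6 values in {1, 2, 4, 5, 7, 8} must be used), so I = 4.
The 5 still-open variables draw from only 5 values {1, 2, 5, 7, 8}, so each is used; only F can be 8, hence F = 8.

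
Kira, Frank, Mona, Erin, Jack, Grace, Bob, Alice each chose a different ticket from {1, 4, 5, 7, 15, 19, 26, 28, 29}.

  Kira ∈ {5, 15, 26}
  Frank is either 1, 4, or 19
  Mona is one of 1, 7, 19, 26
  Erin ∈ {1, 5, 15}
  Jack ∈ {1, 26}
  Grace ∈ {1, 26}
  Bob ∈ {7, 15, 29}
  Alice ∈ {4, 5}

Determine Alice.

4

The 8 variables together cover exactly {1, 4, 5, 7, 15, 19, 26, 29} — 8 values for 8 variables — and 29 appears only in Bob's list, so Bob = 29.
The 7 still-open variables draw from only 7 values {1, 4, 5, 7, 15, 19, 26}, so each is used; only Mona can be 7, hence Mona = 7.
Among the 6 still-open variables, 19 fits only Frank (and all 6 values in {1, 4, 5, 15, 19, 26} must be used), so Frank = 19.
Among the 5 still-open variables, 4 fits only Alice (and all 5 values in {1, 4, 5, 15, 26} must be used), so Alice = 4.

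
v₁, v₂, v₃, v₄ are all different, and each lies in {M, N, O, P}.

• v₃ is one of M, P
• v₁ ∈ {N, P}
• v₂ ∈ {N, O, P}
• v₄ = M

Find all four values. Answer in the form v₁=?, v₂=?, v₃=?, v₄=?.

v₄ has just one choice, so v₄ = M. Strike M from v₃.
v₃'s domain is down to {P}, so v₃ = P. So v₁, v₂ can't be P.
v₁'s domain is down to {N}, so v₁ = N. Eliminate N elsewhere: v₂.
v₂'s domain is down to {O}, so v₂ = O.

v₁=N, v₂=O, v₃=P, v₄=M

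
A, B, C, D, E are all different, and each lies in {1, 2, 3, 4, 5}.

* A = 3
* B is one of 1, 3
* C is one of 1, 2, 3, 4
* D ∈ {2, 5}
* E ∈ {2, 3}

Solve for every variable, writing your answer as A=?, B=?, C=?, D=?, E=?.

A's domain is down to {3}, so A = 3. So B, C, E can't be 3.
B has just one choice, so B = 1. Strike 1 from C.
That leaves E = 2. Eliminate 2 elsewhere: C, D.
C has just one choice, so C = 4.
D has just one choice, so D = 5.

A=3, B=1, C=4, D=5, E=2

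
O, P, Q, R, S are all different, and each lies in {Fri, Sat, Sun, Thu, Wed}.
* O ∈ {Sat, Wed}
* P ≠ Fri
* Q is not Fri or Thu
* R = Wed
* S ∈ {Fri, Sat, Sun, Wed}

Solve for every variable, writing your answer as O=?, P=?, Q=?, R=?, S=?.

R has just one choice, so R = Wed. So O, P, Q, S can't be Wed.
O must be Sat (only option left). Strike Sat from P, Q, S.
Q has just one choice, so Q = Sun. Strike Sun from P, S.
S must be Fri (only option left).
That leaves P = Thu.

O=Sat, P=Thu, Q=Sun, R=Wed, S=Fri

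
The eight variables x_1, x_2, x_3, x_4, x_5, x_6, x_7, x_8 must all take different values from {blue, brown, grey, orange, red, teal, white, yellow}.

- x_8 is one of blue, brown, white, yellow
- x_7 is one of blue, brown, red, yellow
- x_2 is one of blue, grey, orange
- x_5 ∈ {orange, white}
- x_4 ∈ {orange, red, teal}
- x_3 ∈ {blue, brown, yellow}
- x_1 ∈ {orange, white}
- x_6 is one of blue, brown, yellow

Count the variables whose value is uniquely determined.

Among the 8 variables, grey fits only x_2 (and all 8 values in {blue, brown, grey, orange, red, teal, white, yellow} must be used), so x_2 = grey.
The 7 still-open variables together cover exactly {blue, brown, orange, red, teal, white, yellow} — 7 values for 7 variables — and teal appears only in x_4's list, so x_4 = teal.
Among the 6 still-open variables, red fits only x_7 (and all 6 values in {blue, brown, orange, red, white, yellow} must be used), so x_7 = red.
x_1 and x_5 between them cover only {orange, white} — a naked pair. Remove those values from x_8.
Determined: x_2=grey, x_4=teal, x_7=red. The other variables each still have more than one consistent value. That makes 3.

3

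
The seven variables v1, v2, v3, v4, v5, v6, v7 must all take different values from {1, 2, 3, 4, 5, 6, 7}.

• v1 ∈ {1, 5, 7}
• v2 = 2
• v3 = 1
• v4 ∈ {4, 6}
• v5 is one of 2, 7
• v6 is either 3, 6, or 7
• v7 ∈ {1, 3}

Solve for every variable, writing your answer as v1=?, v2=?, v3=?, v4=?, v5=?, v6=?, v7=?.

v1=5, v2=2, v3=1, v4=4, v5=7, v6=6, v7=3

v2 must be 2 (only option left). Eliminate 2 elsewhere: v5.
That leaves v3 = 1. Strike 1 from v1, v7.
That leaves v5 = 7. So v1, v6 can't be 7.
v7's domain is down to {3}, so v7 = 3. Strike 3 from v6.
v1's domain is down to {5}, so v1 = 5.
v6's domain is down to {6}, so v6 = 6. Strike 6 from v4.
v4 must be 4 (only option left).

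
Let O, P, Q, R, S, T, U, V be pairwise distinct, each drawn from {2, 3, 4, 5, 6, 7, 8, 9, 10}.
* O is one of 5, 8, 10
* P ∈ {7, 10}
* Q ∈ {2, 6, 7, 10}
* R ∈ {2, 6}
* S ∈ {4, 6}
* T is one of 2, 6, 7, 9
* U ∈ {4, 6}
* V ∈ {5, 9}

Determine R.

The 8 variables together cover exactly {2, 4, 5, 6, 7, 8, 9, 10} — 8 values for 8 variables — and 8 appears only in O's list, so O = 8.
The 7 still-open variables draw from only 7 values {2, 4, 5, 6, 7, 9, 10}, so each is used; only V can be 5, hence V = 5.
The 6 still-open variables draw from only 6 values {2, 4, 6, 7, 9, 10}, so each is used; only T can be 9, hence T = 9.
The 2 variables S and U are confined to {4, 6}, which locks those values in; drop them from Q, R.
So R = 2.

2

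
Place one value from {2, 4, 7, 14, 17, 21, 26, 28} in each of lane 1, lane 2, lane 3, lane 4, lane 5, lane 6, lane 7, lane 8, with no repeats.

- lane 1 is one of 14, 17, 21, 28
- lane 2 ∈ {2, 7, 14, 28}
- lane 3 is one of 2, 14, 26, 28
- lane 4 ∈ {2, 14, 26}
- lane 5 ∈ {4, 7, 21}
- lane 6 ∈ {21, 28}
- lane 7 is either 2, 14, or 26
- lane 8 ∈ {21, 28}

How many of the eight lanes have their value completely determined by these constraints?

3

The 8 variables together cover exactly {2, 4, 7, 14, 17, 21, 26, 28} — 8 values for 8 variables — and 4 appears only in lane 5's list, so lane 5 = 4.
Among the 7 still-open variables, 7 fits only lane 2 (and all 7 values in {2, 7, 14, 17, 21, 26, 28} must be used), so lane 2 = 7.
The 6 still-open variables together cover exactly {2, 14, 17, 21, 26, 28} — 6 values for 6 variables — and 17 appears only in lane 1's list, so lane 1 = 17.
lane 6 and lane 8 between them cover only {21, 28} — a naked pair. Remove those values from lane 3.
Determined: lane 1=17, lane 2=7, lane 5=4. The other lanes each still have more than one consistent value. That makes 3.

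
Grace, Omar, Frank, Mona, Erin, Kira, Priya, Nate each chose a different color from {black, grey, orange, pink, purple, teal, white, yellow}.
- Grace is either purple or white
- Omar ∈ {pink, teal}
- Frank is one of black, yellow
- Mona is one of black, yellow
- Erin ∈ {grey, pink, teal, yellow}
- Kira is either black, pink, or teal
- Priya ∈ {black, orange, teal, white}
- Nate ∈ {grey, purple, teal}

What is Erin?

grey

The 8 variables together cover exactly {black, grey, orange, pink, purple, teal, white, yellow} — 8 values for 8 variables — and orange appears only in Priya's list, so Priya = orange.
The 7 still-open variables together cover exactly {black, grey, pink, purple, teal, white, yellow} — 7 values for 7 variables — and white appears only in Grace's list, so Grace = white.
Among the 6 still-open variables, purple fits only Nate (and all 6 values in {black, grey, pink, purple, teal, yellow} must be used), so Nate = purple.
The 5 still-open variables draw from only 5 values {black, grey, pink, teal, yellow}, so each is used; only Erin can be grey, hence Erin = grey.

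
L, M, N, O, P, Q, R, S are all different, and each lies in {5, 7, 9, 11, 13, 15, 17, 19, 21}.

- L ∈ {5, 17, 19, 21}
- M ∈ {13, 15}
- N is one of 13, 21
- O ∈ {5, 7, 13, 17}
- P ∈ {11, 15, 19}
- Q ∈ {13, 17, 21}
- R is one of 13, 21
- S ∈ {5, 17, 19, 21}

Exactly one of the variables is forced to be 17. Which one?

The 8 variables together cover exactly {5, 7, 11, 13, 15, 17, 19, 21} — 8 values for 8 variables — and 7 appears only in O's list, so O = 7.
The 7 still-open variables together cover exactly {5, 11, 13, 15, 17, 19, 21} — 7 values for 7 variables — and 11 appears only in P's list, so P = 11.
The 6 still-open variables draw from only 6 values {5, 13, 15, 17, 19, 21}, so each is used; only M can be 15, hence M = 15.
N and R between them cover only {13, 21} — a naked pair. Remove those values from L, Q, S.
So 17 goes to Q.

Q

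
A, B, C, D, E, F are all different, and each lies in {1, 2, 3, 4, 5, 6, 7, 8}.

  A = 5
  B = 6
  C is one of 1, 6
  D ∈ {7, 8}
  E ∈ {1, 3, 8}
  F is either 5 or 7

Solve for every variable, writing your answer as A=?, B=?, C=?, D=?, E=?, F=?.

A has just one choice, so A = 5. Eliminate 5 elsewhere: F.
B must be 6 (only option left). Eliminate 6 elsewhere: C.
C must be 1 (only option left). Remove 1 from E.
F must be 7 (only option left). Remove 7 from D.
That leaves D = 8. Strike 8 from E.
E's domain is down to {3}, so E = 3.

A=5, B=6, C=1, D=8, E=3, F=7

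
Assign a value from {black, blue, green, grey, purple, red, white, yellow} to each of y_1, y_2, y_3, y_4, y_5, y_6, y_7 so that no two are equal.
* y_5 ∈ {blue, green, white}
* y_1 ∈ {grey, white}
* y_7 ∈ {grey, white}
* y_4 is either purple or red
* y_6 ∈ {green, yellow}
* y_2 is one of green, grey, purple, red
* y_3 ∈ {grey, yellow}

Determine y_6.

green

The 7 variables together cover exactly {blue, green, grey, purple, red, white, yellow} — 7 values for 7 variables — and blue appears only in y_5's list, so y_5 = blue.
y_1 and y_7 between them cover only {grey, white} — a naked pair. Remove those values from y_2, y_3.
y_3 must be yellow (only option left). Eliminate yellow elsewhere: y_6.
So y_6 = green.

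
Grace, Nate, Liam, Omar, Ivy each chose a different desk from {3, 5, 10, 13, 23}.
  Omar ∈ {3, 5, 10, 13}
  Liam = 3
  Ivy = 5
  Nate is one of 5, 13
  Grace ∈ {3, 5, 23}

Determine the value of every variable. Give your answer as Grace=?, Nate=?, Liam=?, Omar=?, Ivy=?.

Liam must be 3 (only option left). So Grace, Omar can't be 3.
Ivy has just one choice, so Ivy = 5. Strike 5 from Grace, Nate, Omar.
Grace's domain is down to {23}, so Grace = 23.
That leaves Nate = 13. So Omar can't be 13.
Omar has just one choice, so Omar = 10.

Grace=23, Nate=13, Liam=3, Omar=10, Ivy=5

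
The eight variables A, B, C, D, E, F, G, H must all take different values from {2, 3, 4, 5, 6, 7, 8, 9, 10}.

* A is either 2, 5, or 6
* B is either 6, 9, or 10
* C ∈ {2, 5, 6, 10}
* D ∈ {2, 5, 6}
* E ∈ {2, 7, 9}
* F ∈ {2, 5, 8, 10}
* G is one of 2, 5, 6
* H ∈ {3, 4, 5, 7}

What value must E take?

7

A, D, G between them cover only {2, 5, 6} — a naked triple. Remove those values from B, C, E, F, H.
C's domain is down to {10}, so C = 10. Strike 10 from B, F.
F has just one choice, so F = 8.
B has just one choice, so B = 9. So E can't be 9.
So E = 7.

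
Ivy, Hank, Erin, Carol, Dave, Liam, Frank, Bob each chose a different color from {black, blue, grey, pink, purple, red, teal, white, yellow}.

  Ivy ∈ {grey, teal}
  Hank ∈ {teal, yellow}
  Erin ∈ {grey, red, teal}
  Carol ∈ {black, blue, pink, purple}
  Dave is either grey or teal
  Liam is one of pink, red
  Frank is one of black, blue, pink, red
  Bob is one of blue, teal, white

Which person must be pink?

The 2 variables Ivy and Dave are confined to {grey, teal}, which locks those values in; drop them from Hank, Erin, Bob.
Hank's domain is down to {yellow}, so Hank = yellow.
Erin has just one choice, so Erin = red. Eliminate red elsewhere: Liam, Frank.
So pink goes to Liam.

Liam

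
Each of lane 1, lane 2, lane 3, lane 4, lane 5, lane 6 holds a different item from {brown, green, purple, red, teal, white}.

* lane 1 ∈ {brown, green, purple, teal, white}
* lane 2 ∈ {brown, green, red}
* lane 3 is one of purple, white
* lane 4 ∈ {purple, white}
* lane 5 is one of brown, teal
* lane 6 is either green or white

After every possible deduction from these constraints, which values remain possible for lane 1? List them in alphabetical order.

The 6 variables draw from only 6 values {brown, green, purple, red, teal, white}, so each is used; only lane 2 can be red, hence lane 2 = red.
lane 3 and lane 4 between them cover only {purple, white} — a naked pair. Remove those values from lane 1, lane 6.
That leaves lane 6 = green. So lane 1 can't be green.
No further eliminations apply; lane 1 can still be any of brown, teal.

brown, teal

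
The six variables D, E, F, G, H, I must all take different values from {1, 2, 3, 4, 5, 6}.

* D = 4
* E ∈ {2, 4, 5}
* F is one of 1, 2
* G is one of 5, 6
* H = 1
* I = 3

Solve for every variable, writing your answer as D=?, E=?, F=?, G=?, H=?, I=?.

D's domain is down to {4}, so D = 4. So E can't be 4.
H must be 1 (only option left). Remove 1 from F.
That leaves I = 3.
F's domain is down to {2}, so F = 2. So E can't be 2.
That leaves E = 5. Strike 5 from G.
G's domain is down to {6}, so G = 6.

D=4, E=5, F=2, G=6, H=1, I=3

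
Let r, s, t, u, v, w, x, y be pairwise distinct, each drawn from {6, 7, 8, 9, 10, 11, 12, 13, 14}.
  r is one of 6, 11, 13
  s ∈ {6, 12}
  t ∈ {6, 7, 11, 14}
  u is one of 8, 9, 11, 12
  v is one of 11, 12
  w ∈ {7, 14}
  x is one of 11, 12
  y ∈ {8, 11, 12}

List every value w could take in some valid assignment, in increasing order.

Among the 8 variables, 9 fits only u (and all 8 values in {6, 7, 8, 9, 11, 12, 13, 14} must be used), so u = 9.
The 7 still-open variables draw from only 7 values {6, 7, 8, 11, 12, 13, 14}, so each is used; only y can be 8, hence y = 8.
The 6 still-open variables draw from only 6 values {6, 7, 11, 12, 13, 14}, so each is used; only r can be 13, hence r = 13.
v and x between them cover only {11, 12} — a naked pair. Remove those values from s, t.
s's domain is down to {6}, so s = 6. Strike 6 from t.
No further eliminations apply; w can still be any of 7, 14.

7, 14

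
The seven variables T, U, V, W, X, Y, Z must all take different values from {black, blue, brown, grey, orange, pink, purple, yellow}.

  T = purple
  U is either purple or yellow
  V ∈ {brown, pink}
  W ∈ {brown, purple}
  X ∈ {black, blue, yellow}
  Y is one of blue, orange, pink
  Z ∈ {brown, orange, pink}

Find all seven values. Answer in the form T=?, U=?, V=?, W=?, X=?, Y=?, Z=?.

T=purple, U=yellow, V=pink, W=brown, X=black, Y=blue, Z=orange

T's domain is down to {purple}, so T = purple. Eliminate purple elsewhere: U, W.
U must be yellow (only option left). Remove yellow from X.
W has just one choice, so W = brown. Eliminate brown elsewhere: V, Z.
V has just one choice, so V = pink. So Y, Z can't be pink.
Z has just one choice, so Z = orange. Eliminate orange elsewhere: Y.
That leaves Y = blue. Eliminate blue elsewhere: X.
X has just one choice, so X = black.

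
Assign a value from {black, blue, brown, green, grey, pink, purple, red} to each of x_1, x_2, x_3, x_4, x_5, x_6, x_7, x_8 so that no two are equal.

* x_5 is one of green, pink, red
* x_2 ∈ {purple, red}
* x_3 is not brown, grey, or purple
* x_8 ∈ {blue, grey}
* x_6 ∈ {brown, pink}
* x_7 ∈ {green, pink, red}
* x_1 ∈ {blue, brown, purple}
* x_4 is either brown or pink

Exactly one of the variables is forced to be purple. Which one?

x_2

The 8 variables draw from only 8 values {black, blue, brown, green, grey, pink, purple, red}, so each is used; only x_3 can be black, hence x_3 = black.
Among the 7 still-open variables, grey fits only x_8 (and all 7 values in {blue, brown, green, grey, pink, purple, red} must be used), so x_8 = grey.
The 6 still-open variables together cover exactly {blue, brown, green, pink, purple, red} — 6 values for 6 variables — and blue appears only in x_1's list, so x_1 = blue.
The 5 still-open variables together cover exactly {brown, green, pink, purple, red} — 5 values for 5 variables — and purple appears only in x_2's list, so x_2 = purple.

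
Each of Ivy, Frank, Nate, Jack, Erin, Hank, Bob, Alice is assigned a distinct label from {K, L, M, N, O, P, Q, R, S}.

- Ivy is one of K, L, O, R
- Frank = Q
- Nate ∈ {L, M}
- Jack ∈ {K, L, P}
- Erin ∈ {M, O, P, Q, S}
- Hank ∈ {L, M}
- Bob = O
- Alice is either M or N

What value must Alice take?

Frank must be Q (only option left). Remove Q from Erin.
Bob has just one choice, so Bob = O. So Ivy, Erin can't be O.
The 2 variables Nate and Hank are confined to {L, M}, which locks those values in; drop them from Ivy, Jack, Erin, Alice.
So Alice = N.

N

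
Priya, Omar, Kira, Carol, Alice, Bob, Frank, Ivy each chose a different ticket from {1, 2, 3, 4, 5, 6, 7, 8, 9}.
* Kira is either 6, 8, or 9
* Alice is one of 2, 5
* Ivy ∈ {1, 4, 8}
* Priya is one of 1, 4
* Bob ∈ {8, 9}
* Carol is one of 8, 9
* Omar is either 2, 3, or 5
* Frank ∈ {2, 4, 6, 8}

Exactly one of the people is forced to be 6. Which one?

Kira

The 8 variables draw from only 8 values {1, 2, 3, 4, 5, 6, 8, 9}, so each is used; only Omar can be 3, hence Omar = 3.
Among the 7 still-open variables, 5 fits only Alice (and all 7 values in {1, 2, 4, 5, 6, 8, 9} must be used), so Alice = 5.
The 6 still-open variables draw from only 6 values {1, 2, 4, 6, 8, 9}, so each is used; only Frank can be 2, hence Frank = 2.
The 5 still-open variables together cover exactly {1, 4, 6, 8, 9} — 5 values for 5 variables — and 6 appears only in Kira's list, so Kira = 6.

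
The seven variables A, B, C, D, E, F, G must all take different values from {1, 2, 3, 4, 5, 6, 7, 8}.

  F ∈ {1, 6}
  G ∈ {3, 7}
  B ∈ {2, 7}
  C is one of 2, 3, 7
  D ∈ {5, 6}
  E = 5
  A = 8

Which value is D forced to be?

6

A has just one choice, so A = 8.
That leaves E = 5. Eliminate 5 elsewhere: D.
So D = 6.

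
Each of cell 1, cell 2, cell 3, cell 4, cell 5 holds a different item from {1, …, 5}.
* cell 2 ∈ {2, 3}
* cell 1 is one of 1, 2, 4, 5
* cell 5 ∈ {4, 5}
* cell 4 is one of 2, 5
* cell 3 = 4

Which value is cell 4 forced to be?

2

cell 3 has just one choice, so cell 3 = 4. Remove 4 from cell 1, cell 5.
cell 5's domain is down to {5}, so cell 5 = 5. Strike 5 from cell 1, cell 4.
So cell 4 = 2.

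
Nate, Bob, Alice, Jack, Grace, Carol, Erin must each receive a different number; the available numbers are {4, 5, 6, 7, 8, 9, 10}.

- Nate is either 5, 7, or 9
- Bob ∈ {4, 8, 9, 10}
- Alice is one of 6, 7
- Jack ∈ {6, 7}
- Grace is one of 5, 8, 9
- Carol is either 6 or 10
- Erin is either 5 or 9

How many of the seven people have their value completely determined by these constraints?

3

The 7 variables draw from only 7 values {4, 5, 6, 7, 8, 9, 10}, so each is used; only Bob can be 4, hence Bob = 4.
Among the 6 still-open variables, 8 fits only Grace (and all 6 values in {5, 6, 7, 8, 9, 10} must be used), so Grace = 8.
The 5 still-open variables draw from only 5 values {5, 6, 7, 9, 10}, so each is used; only Carol can be 10, hence Carol = 10.
Alice and Jack between them cover only {6, 7} — a naked pair. Remove those values from Nate.
Determined: Bob=4, Grace=8, Carol=10. The other people each still have more than one consistent value. That makes 3.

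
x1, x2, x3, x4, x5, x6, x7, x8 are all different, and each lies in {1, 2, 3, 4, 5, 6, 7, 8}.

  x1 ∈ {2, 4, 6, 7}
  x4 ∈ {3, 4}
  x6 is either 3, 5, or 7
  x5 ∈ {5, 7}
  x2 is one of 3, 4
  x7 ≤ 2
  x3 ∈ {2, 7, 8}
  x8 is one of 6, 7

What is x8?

6

Among the 8 variables, 1 fits only x7 (and all 8 values in {1, 2, 3, 4, 5, 6, 7, 8} must be used), so x7 = 1.
The 7 still-open variables draw from only 7 values {2, 3, 4, 5, 6, 7, 8}, so each is used; only x3 can be 8, hence x3 = 8.
The 6 still-open variables draw from only 6 values {2, 3, 4, 5, 6, 7}, so each is used; only x1 can be 2, hence x1 = 2.
Among the 5 still-open variables, 6 fits only x8 (and all 5 values in {3, 4, 5, 6, 7} must be used), so x8 = 6.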